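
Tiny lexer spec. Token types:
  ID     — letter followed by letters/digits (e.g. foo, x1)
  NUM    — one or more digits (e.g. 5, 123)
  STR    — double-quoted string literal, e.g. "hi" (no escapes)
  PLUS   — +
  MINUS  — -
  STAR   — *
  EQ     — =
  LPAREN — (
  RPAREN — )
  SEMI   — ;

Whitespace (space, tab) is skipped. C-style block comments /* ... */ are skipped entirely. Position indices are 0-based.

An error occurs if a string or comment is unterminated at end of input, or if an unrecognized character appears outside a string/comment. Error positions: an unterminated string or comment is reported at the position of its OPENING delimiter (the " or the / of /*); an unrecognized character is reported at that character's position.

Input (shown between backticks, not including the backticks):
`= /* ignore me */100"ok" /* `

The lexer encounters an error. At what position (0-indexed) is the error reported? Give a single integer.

pos=0: emit EQ '='
pos=2: enter COMMENT mode (saw '/*')
exit COMMENT mode (now at pos=17)
pos=17: emit NUM '100' (now at pos=20)
pos=20: enter STRING mode
pos=20: emit STR "ok" (now at pos=24)
pos=25: enter COMMENT mode (saw '/*')
pos=25: ERROR — unterminated comment (reached EOF)

Answer: 25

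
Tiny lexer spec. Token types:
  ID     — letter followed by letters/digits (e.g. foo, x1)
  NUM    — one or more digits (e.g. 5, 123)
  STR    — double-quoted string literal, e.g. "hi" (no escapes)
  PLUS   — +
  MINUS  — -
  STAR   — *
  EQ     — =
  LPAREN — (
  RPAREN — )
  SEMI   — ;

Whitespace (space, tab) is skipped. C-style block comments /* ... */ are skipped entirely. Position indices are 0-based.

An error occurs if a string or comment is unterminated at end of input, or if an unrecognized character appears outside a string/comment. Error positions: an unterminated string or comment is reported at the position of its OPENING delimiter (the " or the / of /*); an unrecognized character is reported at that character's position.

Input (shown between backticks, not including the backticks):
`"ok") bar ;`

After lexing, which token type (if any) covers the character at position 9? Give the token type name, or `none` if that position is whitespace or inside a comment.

Answer: none

Derivation:
pos=0: enter STRING mode
pos=0: emit STR "ok" (now at pos=4)
pos=4: emit RPAREN ')'
pos=6: emit ID 'bar' (now at pos=9)
pos=10: emit SEMI ';'
DONE. 4 tokens: [STR, RPAREN, ID, SEMI]
Position 9: char is ' ' -> none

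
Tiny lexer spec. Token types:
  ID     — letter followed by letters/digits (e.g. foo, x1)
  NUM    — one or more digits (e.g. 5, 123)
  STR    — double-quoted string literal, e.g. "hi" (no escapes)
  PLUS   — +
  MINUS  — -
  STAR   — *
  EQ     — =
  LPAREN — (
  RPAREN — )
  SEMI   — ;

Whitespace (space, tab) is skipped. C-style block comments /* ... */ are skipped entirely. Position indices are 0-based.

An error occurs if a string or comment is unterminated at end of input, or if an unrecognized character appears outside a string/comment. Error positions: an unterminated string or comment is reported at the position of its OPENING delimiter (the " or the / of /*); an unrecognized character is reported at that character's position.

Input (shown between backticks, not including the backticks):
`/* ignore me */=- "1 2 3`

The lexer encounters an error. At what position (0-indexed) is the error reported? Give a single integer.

pos=0: enter COMMENT mode (saw '/*')
exit COMMENT mode (now at pos=15)
pos=15: emit EQ '='
pos=16: emit MINUS '-'
pos=18: enter STRING mode
pos=18: ERROR — unterminated string

Answer: 18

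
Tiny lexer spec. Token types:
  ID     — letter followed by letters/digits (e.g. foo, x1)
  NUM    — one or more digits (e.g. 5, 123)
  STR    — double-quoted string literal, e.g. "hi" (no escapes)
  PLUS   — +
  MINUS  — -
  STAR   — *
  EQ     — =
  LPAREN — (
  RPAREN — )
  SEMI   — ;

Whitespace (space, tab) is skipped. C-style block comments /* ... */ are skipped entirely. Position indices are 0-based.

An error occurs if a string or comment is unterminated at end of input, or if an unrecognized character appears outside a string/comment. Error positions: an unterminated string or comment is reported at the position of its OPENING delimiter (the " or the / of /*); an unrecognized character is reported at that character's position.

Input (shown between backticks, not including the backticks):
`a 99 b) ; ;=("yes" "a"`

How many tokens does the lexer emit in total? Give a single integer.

pos=0: emit ID 'a' (now at pos=1)
pos=2: emit NUM '99' (now at pos=4)
pos=5: emit ID 'b' (now at pos=6)
pos=6: emit RPAREN ')'
pos=8: emit SEMI ';'
pos=10: emit SEMI ';'
pos=11: emit EQ '='
pos=12: emit LPAREN '('
pos=13: enter STRING mode
pos=13: emit STR "yes" (now at pos=18)
pos=19: enter STRING mode
pos=19: emit STR "a" (now at pos=22)
DONE. 10 tokens: [ID, NUM, ID, RPAREN, SEMI, SEMI, EQ, LPAREN, STR, STR]

Answer: 10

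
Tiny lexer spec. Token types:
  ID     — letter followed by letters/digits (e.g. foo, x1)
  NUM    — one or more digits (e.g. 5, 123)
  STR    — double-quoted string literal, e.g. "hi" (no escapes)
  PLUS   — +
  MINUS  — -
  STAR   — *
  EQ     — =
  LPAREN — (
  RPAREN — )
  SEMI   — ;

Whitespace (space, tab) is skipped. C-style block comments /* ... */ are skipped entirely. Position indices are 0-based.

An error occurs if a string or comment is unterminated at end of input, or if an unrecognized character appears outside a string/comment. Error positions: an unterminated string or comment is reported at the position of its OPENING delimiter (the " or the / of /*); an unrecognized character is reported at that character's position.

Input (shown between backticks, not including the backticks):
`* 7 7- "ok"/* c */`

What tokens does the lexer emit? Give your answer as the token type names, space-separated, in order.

pos=0: emit STAR '*'
pos=2: emit NUM '7' (now at pos=3)
pos=4: emit NUM '7' (now at pos=5)
pos=5: emit MINUS '-'
pos=7: enter STRING mode
pos=7: emit STR "ok" (now at pos=11)
pos=11: enter COMMENT mode (saw '/*')
exit COMMENT mode (now at pos=18)
DONE. 5 tokens: [STAR, NUM, NUM, MINUS, STR]

Answer: STAR NUM NUM MINUS STR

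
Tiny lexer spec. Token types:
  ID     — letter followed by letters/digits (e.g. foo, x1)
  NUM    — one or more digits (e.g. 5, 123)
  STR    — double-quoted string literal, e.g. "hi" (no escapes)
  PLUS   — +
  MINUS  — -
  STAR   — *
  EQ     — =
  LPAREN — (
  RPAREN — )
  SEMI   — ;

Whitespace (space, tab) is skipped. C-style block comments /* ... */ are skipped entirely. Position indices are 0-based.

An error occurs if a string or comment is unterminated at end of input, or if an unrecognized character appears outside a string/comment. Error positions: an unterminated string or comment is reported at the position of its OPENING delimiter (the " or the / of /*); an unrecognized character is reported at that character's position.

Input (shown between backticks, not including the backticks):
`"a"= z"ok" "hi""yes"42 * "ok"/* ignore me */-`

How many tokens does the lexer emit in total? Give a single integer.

Answer: 10

Derivation:
pos=0: enter STRING mode
pos=0: emit STR "a" (now at pos=3)
pos=3: emit EQ '='
pos=5: emit ID 'z' (now at pos=6)
pos=6: enter STRING mode
pos=6: emit STR "ok" (now at pos=10)
pos=11: enter STRING mode
pos=11: emit STR "hi" (now at pos=15)
pos=15: enter STRING mode
pos=15: emit STR "yes" (now at pos=20)
pos=20: emit NUM '42' (now at pos=22)
pos=23: emit STAR '*'
pos=25: enter STRING mode
pos=25: emit STR "ok" (now at pos=29)
pos=29: enter COMMENT mode (saw '/*')
exit COMMENT mode (now at pos=44)
pos=44: emit MINUS '-'
DONE. 10 tokens: [STR, EQ, ID, STR, STR, STR, NUM, STAR, STR, MINUS]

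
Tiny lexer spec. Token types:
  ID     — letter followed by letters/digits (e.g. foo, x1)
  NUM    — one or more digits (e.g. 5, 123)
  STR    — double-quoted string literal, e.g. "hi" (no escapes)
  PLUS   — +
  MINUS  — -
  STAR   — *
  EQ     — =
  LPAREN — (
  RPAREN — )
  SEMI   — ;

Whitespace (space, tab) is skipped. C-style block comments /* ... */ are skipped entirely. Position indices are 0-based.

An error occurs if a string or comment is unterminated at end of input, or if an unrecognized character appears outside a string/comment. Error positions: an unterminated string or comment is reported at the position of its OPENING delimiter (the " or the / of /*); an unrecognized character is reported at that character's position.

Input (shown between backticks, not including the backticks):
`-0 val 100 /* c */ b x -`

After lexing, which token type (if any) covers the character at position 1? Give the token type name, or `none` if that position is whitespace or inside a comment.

Answer: NUM

Derivation:
pos=0: emit MINUS '-'
pos=1: emit NUM '0' (now at pos=2)
pos=3: emit ID 'val' (now at pos=6)
pos=7: emit NUM '100' (now at pos=10)
pos=11: enter COMMENT mode (saw '/*')
exit COMMENT mode (now at pos=18)
pos=19: emit ID 'b' (now at pos=20)
pos=21: emit ID 'x' (now at pos=22)
pos=23: emit MINUS '-'
DONE. 7 tokens: [MINUS, NUM, ID, NUM, ID, ID, MINUS]
Position 1: char is '0' -> NUM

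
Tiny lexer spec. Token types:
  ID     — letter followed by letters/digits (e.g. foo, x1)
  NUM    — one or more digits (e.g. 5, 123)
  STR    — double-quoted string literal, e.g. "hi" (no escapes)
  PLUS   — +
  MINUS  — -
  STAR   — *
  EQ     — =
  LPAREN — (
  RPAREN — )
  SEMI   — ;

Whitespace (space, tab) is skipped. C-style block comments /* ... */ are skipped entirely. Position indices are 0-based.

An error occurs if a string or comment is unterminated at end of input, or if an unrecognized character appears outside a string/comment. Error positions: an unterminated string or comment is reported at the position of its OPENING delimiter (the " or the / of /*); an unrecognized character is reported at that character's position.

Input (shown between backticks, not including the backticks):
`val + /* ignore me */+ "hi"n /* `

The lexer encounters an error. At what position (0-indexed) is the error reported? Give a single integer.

Answer: 29

Derivation:
pos=0: emit ID 'val' (now at pos=3)
pos=4: emit PLUS '+'
pos=6: enter COMMENT mode (saw '/*')
exit COMMENT mode (now at pos=21)
pos=21: emit PLUS '+'
pos=23: enter STRING mode
pos=23: emit STR "hi" (now at pos=27)
pos=27: emit ID 'n' (now at pos=28)
pos=29: enter COMMENT mode (saw '/*')
pos=29: ERROR — unterminated comment (reached EOF)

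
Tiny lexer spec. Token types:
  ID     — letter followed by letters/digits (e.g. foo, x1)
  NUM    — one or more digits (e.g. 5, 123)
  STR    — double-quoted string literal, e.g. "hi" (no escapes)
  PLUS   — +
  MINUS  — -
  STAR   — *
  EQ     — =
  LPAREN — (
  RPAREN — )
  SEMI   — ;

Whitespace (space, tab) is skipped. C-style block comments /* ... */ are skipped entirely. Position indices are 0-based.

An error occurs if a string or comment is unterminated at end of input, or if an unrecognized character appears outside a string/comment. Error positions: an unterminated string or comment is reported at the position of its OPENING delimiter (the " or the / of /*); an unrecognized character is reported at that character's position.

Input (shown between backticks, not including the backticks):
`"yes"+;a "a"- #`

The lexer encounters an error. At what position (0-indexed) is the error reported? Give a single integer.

pos=0: enter STRING mode
pos=0: emit STR "yes" (now at pos=5)
pos=5: emit PLUS '+'
pos=6: emit SEMI ';'
pos=7: emit ID 'a' (now at pos=8)
pos=9: enter STRING mode
pos=9: emit STR "a" (now at pos=12)
pos=12: emit MINUS '-'
pos=14: ERROR — unrecognized char '#'

Answer: 14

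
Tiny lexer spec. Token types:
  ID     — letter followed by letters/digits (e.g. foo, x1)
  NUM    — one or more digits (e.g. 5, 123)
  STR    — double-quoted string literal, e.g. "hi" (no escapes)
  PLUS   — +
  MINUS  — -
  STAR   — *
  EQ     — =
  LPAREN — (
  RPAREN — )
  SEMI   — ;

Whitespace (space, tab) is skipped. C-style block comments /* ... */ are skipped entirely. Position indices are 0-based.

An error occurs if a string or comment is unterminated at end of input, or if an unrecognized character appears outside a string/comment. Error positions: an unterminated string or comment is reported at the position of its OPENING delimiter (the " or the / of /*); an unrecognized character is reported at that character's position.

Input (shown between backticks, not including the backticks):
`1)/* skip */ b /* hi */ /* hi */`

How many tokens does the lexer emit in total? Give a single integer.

Answer: 3

Derivation:
pos=0: emit NUM '1' (now at pos=1)
pos=1: emit RPAREN ')'
pos=2: enter COMMENT mode (saw '/*')
exit COMMENT mode (now at pos=12)
pos=13: emit ID 'b' (now at pos=14)
pos=15: enter COMMENT mode (saw '/*')
exit COMMENT mode (now at pos=23)
pos=24: enter COMMENT mode (saw '/*')
exit COMMENT mode (now at pos=32)
DONE. 3 tokens: [NUM, RPAREN, ID]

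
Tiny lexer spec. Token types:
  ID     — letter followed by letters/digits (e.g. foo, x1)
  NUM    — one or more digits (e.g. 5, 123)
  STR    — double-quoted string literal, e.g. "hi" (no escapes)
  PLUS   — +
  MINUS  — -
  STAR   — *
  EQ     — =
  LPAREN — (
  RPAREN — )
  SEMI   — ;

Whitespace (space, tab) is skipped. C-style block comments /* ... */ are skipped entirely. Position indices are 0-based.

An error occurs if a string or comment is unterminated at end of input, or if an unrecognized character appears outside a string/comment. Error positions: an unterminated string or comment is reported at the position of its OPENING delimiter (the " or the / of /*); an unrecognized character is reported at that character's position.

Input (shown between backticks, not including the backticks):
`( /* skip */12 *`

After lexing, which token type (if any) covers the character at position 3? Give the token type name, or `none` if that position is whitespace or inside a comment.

pos=0: emit LPAREN '('
pos=2: enter COMMENT mode (saw '/*')
exit COMMENT mode (now at pos=12)
pos=12: emit NUM '12' (now at pos=14)
pos=15: emit STAR '*'
DONE. 3 tokens: [LPAREN, NUM, STAR]
Position 3: char is '*' -> none

Answer: none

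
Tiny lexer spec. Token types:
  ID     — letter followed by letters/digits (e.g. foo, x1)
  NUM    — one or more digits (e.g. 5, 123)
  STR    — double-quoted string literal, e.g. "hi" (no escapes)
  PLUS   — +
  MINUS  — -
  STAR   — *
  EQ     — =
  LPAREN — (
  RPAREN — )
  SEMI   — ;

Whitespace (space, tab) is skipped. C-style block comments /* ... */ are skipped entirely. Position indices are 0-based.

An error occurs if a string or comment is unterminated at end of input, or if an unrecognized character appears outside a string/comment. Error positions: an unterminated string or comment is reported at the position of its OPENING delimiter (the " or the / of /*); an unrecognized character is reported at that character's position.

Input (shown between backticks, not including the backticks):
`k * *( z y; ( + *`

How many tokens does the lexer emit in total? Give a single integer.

pos=0: emit ID 'k' (now at pos=1)
pos=2: emit STAR '*'
pos=4: emit STAR '*'
pos=5: emit LPAREN '('
pos=7: emit ID 'z' (now at pos=8)
pos=9: emit ID 'y' (now at pos=10)
pos=10: emit SEMI ';'
pos=12: emit LPAREN '('
pos=14: emit PLUS '+'
pos=16: emit STAR '*'
DONE. 10 tokens: [ID, STAR, STAR, LPAREN, ID, ID, SEMI, LPAREN, PLUS, STAR]

Answer: 10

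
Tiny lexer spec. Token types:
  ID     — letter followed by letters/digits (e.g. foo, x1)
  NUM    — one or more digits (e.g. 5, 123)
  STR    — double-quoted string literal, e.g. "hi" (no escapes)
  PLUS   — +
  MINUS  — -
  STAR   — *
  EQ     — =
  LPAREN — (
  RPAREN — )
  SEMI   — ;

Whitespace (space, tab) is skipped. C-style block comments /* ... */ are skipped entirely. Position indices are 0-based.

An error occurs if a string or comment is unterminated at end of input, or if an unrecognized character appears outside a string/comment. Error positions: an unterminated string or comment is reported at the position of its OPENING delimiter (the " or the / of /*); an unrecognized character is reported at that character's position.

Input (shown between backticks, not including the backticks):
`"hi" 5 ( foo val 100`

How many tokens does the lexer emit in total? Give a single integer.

Answer: 6

Derivation:
pos=0: enter STRING mode
pos=0: emit STR "hi" (now at pos=4)
pos=5: emit NUM '5' (now at pos=6)
pos=7: emit LPAREN '('
pos=9: emit ID 'foo' (now at pos=12)
pos=13: emit ID 'val' (now at pos=16)
pos=17: emit NUM '100' (now at pos=20)
DONE. 6 tokens: [STR, NUM, LPAREN, ID, ID, NUM]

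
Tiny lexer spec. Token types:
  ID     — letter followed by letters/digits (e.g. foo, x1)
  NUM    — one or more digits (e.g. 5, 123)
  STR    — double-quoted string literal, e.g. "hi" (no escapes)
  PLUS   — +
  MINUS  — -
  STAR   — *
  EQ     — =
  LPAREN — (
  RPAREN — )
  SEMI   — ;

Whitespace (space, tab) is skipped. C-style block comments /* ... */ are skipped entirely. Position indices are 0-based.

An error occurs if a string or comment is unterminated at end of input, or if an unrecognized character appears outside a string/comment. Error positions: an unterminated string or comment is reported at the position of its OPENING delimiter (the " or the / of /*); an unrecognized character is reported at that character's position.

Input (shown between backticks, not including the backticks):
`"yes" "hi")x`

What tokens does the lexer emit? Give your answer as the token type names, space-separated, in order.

pos=0: enter STRING mode
pos=0: emit STR "yes" (now at pos=5)
pos=6: enter STRING mode
pos=6: emit STR "hi" (now at pos=10)
pos=10: emit RPAREN ')'
pos=11: emit ID 'x' (now at pos=12)
DONE. 4 tokens: [STR, STR, RPAREN, ID]

Answer: STR STR RPAREN ID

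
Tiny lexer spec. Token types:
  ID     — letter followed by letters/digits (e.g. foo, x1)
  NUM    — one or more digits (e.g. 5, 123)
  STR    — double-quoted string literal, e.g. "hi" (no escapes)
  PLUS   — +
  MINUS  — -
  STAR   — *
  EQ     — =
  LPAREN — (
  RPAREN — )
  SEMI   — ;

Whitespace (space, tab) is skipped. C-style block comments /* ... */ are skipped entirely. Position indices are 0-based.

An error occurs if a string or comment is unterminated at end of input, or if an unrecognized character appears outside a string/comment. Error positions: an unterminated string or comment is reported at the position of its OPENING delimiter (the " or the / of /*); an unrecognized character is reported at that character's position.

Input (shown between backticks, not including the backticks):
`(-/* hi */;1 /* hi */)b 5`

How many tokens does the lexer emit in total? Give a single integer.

Answer: 7

Derivation:
pos=0: emit LPAREN '('
pos=1: emit MINUS '-'
pos=2: enter COMMENT mode (saw '/*')
exit COMMENT mode (now at pos=10)
pos=10: emit SEMI ';'
pos=11: emit NUM '1' (now at pos=12)
pos=13: enter COMMENT mode (saw '/*')
exit COMMENT mode (now at pos=21)
pos=21: emit RPAREN ')'
pos=22: emit ID 'b' (now at pos=23)
pos=24: emit NUM '5' (now at pos=25)
DONE. 7 tokens: [LPAREN, MINUS, SEMI, NUM, RPAREN, ID, NUM]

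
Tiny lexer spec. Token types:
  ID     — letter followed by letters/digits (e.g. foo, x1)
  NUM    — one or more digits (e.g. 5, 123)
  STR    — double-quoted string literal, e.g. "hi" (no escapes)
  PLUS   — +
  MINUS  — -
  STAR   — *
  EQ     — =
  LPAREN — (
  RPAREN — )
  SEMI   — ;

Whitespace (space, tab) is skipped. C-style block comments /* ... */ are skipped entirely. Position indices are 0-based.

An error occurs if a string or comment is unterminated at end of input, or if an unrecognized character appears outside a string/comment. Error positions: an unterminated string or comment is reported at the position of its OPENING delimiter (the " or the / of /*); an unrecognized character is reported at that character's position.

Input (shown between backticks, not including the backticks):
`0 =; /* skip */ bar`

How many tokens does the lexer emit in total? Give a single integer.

pos=0: emit NUM '0' (now at pos=1)
pos=2: emit EQ '='
pos=3: emit SEMI ';'
pos=5: enter COMMENT mode (saw '/*')
exit COMMENT mode (now at pos=15)
pos=16: emit ID 'bar' (now at pos=19)
DONE. 4 tokens: [NUM, EQ, SEMI, ID]

Answer: 4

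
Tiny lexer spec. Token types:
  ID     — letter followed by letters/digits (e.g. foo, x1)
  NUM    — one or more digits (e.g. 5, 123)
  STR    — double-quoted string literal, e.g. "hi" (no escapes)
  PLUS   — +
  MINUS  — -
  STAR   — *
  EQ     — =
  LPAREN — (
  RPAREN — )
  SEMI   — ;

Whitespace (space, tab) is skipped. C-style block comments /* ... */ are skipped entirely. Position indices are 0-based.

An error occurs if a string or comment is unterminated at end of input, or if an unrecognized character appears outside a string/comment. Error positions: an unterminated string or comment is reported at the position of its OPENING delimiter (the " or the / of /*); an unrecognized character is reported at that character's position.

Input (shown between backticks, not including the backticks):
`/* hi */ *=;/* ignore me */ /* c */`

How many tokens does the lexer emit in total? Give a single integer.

pos=0: enter COMMENT mode (saw '/*')
exit COMMENT mode (now at pos=8)
pos=9: emit STAR '*'
pos=10: emit EQ '='
pos=11: emit SEMI ';'
pos=12: enter COMMENT mode (saw '/*')
exit COMMENT mode (now at pos=27)
pos=28: enter COMMENT mode (saw '/*')
exit COMMENT mode (now at pos=35)
DONE. 3 tokens: [STAR, EQ, SEMI]

Answer: 3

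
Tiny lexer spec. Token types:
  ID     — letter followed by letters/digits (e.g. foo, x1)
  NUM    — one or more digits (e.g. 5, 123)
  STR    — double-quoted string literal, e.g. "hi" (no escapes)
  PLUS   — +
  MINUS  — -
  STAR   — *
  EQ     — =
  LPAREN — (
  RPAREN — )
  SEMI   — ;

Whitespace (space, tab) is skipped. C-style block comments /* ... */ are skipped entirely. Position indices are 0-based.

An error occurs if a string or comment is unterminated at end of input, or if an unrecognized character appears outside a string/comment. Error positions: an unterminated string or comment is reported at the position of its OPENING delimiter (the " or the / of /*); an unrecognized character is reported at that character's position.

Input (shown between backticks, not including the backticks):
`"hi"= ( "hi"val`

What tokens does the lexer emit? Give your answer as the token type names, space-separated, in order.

pos=0: enter STRING mode
pos=0: emit STR "hi" (now at pos=4)
pos=4: emit EQ '='
pos=6: emit LPAREN '('
pos=8: enter STRING mode
pos=8: emit STR "hi" (now at pos=12)
pos=12: emit ID 'val' (now at pos=15)
DONE. 5 tokens: [STR, EQ, LPAREN, STR, ID]

Answer: STR EQ LPAREN STR ID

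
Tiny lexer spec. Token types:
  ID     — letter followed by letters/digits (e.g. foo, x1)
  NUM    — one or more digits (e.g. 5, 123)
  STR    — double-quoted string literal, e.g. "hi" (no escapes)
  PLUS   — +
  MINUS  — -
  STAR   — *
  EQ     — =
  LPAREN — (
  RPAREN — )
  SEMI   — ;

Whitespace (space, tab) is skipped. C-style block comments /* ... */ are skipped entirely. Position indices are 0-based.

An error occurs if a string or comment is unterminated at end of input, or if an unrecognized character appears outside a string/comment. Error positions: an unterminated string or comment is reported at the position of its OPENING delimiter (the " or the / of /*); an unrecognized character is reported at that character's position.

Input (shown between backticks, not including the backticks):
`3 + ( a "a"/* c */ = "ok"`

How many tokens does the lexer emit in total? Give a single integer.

pos=0: emit NUM '3' (now at pos=1)
pos=2: emit PLUS '+'
pos=4: emit LPAREN '('
pos=6: emit ID 'a' (now at pos=7)
pos=8: enter STRING mode
pos=8: emit STR "a" (now at pos=11)
pos=11: enter COMMENT mode (saw '/*')
exit COMMENT mode (now at pos=18)
pos=19: emit EQ '='
pos=21: enter STRING mode
pos=21: emit STR "ok" (now at pos=25)
DONE. 7 tokens: [NUM, PLUS, LPAREN, ID, STR, EQ, STR]

Answer: 7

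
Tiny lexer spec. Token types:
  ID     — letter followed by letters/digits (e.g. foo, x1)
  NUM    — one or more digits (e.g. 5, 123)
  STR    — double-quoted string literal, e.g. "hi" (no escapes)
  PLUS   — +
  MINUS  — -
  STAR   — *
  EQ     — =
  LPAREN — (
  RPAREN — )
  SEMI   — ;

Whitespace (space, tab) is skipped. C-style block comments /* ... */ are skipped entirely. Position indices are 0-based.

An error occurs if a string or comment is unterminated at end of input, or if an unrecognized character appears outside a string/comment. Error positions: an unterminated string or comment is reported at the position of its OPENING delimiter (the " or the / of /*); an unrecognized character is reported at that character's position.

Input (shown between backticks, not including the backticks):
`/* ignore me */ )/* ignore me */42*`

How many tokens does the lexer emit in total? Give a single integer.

Answer: 3

Derivation:
pos=0: enter COMMENT mode (saw '/*')
exit COMMENT mode (now at pos=15)
pos=16: emit RPAREN ')'
pos=17: enter COMMENT mode (saw '/*')
exit COMMENT mode (now at pos=32)
pos=32: emit NUM '42' (now at pos=34)
pos=34: emit STAR '*'
DONE. 3 tokens: [RPAREN, NUM, STAR]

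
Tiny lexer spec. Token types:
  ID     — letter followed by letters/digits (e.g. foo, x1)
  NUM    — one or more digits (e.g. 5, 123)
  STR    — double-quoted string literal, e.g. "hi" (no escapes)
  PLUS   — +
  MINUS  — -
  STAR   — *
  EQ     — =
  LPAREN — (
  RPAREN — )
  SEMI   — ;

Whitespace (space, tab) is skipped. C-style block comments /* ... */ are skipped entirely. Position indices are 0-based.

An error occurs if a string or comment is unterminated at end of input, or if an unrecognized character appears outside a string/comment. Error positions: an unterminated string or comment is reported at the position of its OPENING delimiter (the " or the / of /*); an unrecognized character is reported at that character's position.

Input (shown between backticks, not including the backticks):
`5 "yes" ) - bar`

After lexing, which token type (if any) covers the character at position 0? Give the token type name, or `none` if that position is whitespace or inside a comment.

Answer: NUM

Derivation:
pos=0: emit NUM '5' (now at pos=1)
pos=2: enter STRING mode
pos=2: emit STR "yes" (now at pos=7)
pos=8: emit RPAREN ')'
pos=10: emit MINUS '-'
pos=12: emit ID 'bar' (now at pos=15)
DONE. 5 tokens: [NUM, STR, RPAREN, MINUS, ID]
Position 0: char is '5' -> NUM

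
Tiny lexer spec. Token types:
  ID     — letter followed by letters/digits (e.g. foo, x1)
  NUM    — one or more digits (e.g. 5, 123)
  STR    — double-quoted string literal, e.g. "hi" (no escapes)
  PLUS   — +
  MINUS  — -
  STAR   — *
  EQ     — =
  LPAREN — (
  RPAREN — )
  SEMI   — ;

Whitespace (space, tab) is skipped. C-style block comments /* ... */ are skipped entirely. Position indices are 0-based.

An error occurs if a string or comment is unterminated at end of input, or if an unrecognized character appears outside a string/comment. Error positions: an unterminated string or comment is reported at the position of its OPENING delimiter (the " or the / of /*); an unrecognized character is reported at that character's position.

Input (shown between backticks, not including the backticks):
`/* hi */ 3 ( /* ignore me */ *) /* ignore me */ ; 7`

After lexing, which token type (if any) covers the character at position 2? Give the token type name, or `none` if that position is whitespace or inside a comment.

pos=0: enter COMMENT mode (saw '/*')
exit COMMENT mode (now at pos=8)
pos=9: emit NUM '3' (now at pos=10)
pos=11: emit LPAREN '('
pos=13: enter COMMENT mode (saw '/*')
exit COMMENT mode (now at pos=28)
pos=29: emit STAR '*'
pos=30: emit RPAREN ')'
pos=32: enter COMMENT mode (saw '/*')
exit COMMENT mode (now at pos=47)
pos=48: emit SEMI ';'
pos=50: emit NUM '7' (now at pos=51)
DONE. 6 tokens: [NUM, LPAREN, STAR, RPAREN, SEMI, NUM]
Position 2: char is ' ' -> none

Answer: none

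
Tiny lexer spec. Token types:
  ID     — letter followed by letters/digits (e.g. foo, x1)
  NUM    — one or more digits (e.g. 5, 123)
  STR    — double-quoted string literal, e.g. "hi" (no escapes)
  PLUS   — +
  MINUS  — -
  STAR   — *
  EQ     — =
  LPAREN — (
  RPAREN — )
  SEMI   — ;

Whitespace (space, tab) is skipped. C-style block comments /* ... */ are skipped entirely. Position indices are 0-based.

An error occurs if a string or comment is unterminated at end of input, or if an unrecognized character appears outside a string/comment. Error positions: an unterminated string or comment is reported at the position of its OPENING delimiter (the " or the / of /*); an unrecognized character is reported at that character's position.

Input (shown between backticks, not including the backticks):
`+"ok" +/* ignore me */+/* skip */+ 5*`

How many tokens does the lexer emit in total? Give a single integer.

pos=0: emit PLUS '+'
pos=1: enter STRING mode
pos=1: emit STR "ok" (now at pos=5)
pos=6: emit PLUS '+'
pos=7: enter COMMENT mode (saw '/*')
exit COMMENT mode (now at pos=22)
pos=22: emit PLUS '+'
pos=23: enter COMMENT mode (saw '/*')
exit COMMENT mode (now at pos=33)
pos=33: emit PLUS '+'
pos=35: emit NUM '5' (now at pos=36)
pos=36: emit STAR '*'
DONE. 7 tokens: [PLUS, STR, PLUS, PLUS, PLUS, NUM, STAR]

Answer: 7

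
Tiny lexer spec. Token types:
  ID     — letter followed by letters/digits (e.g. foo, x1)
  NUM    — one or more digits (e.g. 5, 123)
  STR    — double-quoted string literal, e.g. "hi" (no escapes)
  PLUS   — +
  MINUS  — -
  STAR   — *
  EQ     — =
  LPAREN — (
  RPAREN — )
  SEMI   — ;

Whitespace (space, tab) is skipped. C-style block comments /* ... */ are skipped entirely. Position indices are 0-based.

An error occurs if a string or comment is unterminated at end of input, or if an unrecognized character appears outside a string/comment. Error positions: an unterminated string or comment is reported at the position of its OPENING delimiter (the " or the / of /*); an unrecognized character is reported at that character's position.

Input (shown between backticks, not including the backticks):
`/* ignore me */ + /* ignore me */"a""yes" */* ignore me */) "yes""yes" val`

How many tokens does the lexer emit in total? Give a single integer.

pos=0: enter COMMENT mode (saw '/*')
exit COMMENT mode (now at pos=15)
pos=16: emit PLUS '+'
pos=18: enter COMMENT mode (saw '/*')
exit COMMENT mode (now at pos=33)
pos=33: enter STRING mode
pos=33: emit STR "a" (now at pos=36)
pos=36: enter STRING mode
pos=36: emit STR "yes" (now at pos=41)
pos=42: emit STAR '*'
pos=43: enter COMMENT mode (saw '/*')
exit COMMENT mode (now at pos=58)
pos=58: emit RPAREN ')'
pos=60: enter STRING mode
pos=60: emit STR "yes" (now at pos=65)
pos=65: enter STRING mode
pos=65: emit STR "yes" (now at pos=70)
pos=71: emit ID 'val' (now at pos=74)
DONE. 8 tokens: [PLUS, STR, STR, STAR, RPAREN, STR, STR, ID]

Answer: 8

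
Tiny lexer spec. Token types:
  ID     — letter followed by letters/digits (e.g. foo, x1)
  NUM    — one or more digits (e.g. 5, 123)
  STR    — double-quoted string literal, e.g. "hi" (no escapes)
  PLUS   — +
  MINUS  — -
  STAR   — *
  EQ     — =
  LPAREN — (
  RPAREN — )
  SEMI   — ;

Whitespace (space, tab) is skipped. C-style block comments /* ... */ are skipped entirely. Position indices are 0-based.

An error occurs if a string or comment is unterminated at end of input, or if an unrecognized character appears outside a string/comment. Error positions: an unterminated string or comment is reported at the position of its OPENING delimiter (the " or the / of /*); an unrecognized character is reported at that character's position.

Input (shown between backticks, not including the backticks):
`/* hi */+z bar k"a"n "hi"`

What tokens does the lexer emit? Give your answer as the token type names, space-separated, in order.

Answer: PLUS ID ID ID STR ID STR

Derivation:
pos=0: enter COMMENT mode (saw '/*')
exit COMMENT mode (now at pos=8)
pos=8: emit PLUS '+'
pos=9: emit ID 'z' (now at pos=10)
pos=11: emit ID 'bar' (now at pos=14)
pos=15: emit ID 'k' (now at pos=16)
pos=16: enter STRING mode
pos=16: emit STR "a" (now at pos=19)
pos=19: emit ID 'n' (now at pos=20)
pos=21: enter STRING mode
pos=21: emit STR "hi" (now at pos=25)
DONE. 7 tokens: [PLUS, ID, ID, ID, STR, ID, STR]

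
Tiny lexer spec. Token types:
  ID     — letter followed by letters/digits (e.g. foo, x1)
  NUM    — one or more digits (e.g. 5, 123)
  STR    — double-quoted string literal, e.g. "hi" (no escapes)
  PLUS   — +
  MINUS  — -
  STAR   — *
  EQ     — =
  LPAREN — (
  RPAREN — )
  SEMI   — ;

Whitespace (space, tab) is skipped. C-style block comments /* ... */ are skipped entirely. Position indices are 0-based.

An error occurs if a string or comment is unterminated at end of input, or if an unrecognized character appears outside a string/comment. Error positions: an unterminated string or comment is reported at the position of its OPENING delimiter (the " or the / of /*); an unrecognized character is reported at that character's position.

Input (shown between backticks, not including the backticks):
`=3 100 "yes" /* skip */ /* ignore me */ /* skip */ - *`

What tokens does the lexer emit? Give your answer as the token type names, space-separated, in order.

pos=0: emit EQ '='
pos=1: emit NUM '3' (now at pos=2)
pos=3: emit NUM '100' (now at pos=6)
pos=7: enter STRING mode
pos=7: emit STR "yes" (now at pos=12)
pos=13: enter COMMENT mode (saw '/*')
exit COMMENT mode (now at pos=23)
pos=24: enter COMMENT mode (saw '/*')
exit COMMENT mode (now at pos=39)
pos=40: enter COMMENT mode (saw '/*')
exit COMMENT mode (now at pos=50)
pos=51: emit MINUS '-'
pos=53: emit STAR '*'
DONE. 6 tokens: [EQ, NUM, NUM, STR, MINUS, STAR]

Answer: EQ NUM NUM STR MINUS STAR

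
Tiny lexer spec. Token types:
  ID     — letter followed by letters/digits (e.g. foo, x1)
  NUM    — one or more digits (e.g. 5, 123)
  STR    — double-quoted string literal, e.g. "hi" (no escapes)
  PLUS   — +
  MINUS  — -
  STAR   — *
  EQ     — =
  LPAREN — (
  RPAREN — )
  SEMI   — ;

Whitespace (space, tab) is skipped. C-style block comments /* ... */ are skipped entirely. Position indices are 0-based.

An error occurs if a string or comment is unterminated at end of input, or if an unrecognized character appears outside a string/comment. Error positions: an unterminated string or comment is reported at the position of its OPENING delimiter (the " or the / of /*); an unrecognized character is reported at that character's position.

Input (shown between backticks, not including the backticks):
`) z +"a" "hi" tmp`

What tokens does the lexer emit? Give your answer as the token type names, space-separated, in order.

Answer: RPAREN ID PLUS STR STR ID

Derivation:
pos=0: emit RPAREN ')'
pos=2: emit ID 'z' (now at pos=3)
pos=4: emit PLUS '+'
pos=5: enter STRING mode
pos=5: emit STR "a" (now at pos=8)
pos=9: enter STRING mode
pos=9: emit STR "hi" (now at pos=13)
pos=14: emit ID 'tmp' (now at pos=17)
DONE. 6 tokens: [RPAREN, ID, PLUS, STR, STR, ID]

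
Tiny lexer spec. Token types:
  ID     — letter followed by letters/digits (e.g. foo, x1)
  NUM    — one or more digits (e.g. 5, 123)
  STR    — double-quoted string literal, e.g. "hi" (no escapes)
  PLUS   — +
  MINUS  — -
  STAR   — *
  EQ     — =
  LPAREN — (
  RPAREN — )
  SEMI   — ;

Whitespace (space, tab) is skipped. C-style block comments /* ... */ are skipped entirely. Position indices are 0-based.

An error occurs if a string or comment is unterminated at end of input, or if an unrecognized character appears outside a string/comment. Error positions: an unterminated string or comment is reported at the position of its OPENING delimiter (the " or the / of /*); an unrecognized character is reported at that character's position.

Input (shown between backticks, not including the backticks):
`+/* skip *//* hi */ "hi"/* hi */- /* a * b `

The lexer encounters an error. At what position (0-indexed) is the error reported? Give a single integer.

Answer: 34

Derivation:
pos=0: emit PLUS '+'
pos=1: enter COMMENT mode (saw '/*')
exit COMMENT mode (now at pos=11)
pos=11: enter COMMENT mode (saw '/*')
exit COMMENT mode (now at pos=19)
pos=20: enter STRING mode
pos=20: emit STR "hi" (now at pos=24)
pos=24: enter COMMENT mode (saw '/*')
exit COMMENT mode (now at pos=32)
pos=32: emit MINUS '-'
pos=34: enter COMMENT mode (saw '/*')
pos=34: ERROR — unterminated comment (reached EOF)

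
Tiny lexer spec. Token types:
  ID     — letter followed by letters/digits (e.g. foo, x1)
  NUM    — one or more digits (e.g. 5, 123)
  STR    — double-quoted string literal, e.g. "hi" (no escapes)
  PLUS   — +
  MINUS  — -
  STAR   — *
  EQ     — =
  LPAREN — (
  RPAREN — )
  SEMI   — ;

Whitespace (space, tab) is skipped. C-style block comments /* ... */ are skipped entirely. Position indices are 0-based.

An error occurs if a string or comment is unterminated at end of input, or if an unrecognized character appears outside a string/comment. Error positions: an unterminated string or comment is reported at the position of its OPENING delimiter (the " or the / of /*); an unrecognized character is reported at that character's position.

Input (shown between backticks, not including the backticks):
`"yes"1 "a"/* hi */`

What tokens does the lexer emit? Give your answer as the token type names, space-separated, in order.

Answer: STR NUM STR

Derivation:
pos=0: enter STRING mode
pos=0: emit STR "yes" (now at pos=5)
pos=5: emit NUM '1' (now at pos=6)
pos=7: enter STRING mode
pos=7: emit STR "a" (now at pos=10)
pos=10: enter COMMENT mode (saw '/*')
exit COMMENT mode (now at pos=18)
DONE. 3 tokens: [STR, NUM, STR]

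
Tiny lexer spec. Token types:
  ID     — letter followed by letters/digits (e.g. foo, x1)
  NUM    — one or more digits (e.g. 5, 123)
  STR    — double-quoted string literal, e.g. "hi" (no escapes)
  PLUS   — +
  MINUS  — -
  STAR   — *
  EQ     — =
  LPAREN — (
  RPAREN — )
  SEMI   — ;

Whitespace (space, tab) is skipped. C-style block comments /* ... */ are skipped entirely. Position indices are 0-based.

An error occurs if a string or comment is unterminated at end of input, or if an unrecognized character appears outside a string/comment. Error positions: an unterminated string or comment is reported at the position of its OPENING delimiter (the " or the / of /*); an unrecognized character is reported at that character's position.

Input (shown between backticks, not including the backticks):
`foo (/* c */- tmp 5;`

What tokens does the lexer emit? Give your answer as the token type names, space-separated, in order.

Answer: ID LPAREN MINUS ID NUM SEMI

Derivation:
pos=0: emit ID 'foo' (now at pos=3)
pos=4: emit LPAREN '('
pos=5: enter COMMENT mode (saw '/*')
exit COMMENT mode (now at pos=12)
pos=12: emit MINUS '-'
pos=14: emit ID 'tmp' (now at pos=17)
pos=18: emit NUM '5' (now at pos=19)
pos=19: emit SEMI ';'
DONE. 6 tokens: [ID, LPAREN, MINUS, ID, NUM, SEMI]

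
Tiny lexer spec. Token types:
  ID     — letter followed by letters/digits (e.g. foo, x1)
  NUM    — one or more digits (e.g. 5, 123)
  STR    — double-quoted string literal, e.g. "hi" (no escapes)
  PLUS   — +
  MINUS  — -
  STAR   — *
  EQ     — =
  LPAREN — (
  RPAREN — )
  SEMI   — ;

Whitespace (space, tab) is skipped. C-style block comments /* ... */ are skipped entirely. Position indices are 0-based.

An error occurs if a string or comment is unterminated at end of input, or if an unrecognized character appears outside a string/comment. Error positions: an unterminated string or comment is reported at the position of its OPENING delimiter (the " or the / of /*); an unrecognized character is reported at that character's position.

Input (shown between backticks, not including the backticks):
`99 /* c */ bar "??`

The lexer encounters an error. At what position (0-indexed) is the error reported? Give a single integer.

Answer: 15

Derivation:
pos=0: emit NUM '99' (now at pos=2)
pos=3: enter COMMENT mode (saw '/*')
exit COMMENT mode (now at pos=10)
pos=11: emit ID 'bar' (now at pos=14)
pos=15: enter STRING mode
pos=15: ERROR — unterminated string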